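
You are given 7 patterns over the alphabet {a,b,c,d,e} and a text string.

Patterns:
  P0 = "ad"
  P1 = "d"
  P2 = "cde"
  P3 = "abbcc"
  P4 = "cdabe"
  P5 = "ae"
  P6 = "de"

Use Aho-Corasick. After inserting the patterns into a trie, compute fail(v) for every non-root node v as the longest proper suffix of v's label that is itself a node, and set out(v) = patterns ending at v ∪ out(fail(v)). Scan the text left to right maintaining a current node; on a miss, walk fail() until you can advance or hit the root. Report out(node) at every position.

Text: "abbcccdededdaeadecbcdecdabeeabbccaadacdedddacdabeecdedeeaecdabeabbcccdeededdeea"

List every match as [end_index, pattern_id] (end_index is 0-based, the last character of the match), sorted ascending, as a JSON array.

Build automaton:
Trie nodes:
  n0 'ε': a→1 c→4 d→3
  n1 'a': b→7 d→2 e→14
  n2 'ad': ·  ←P0
  n3 'd': e→15  ←P1
  n4 'c': d→5
  n5 'cd': a→11 e→6
  n6 'cde': ·  ←P2
  n7 'ab': b→8
  n8 'abb': c→9
  n9 'abbc': c→10
  n10 'abbcc': ·  ←P3
  n11 'cda': b→12
  n12 'cdab': e→13
  n13 'cdabe': ·  ←P4
  n14 'ae': ·  ←P5
  n15 'de': ·  ←P6

BFS fail/out derivation:
  n1('a'): parent n0 fail=0; on 'a' 0 → fail=0;  out ∅∪∅=∅
  n3('d'): parent n0 fail=0; on 'd' 0 → fail=0;  out {1}∪∅={1}
  n4('c'): parent n0 fail=0; on 'c' 0 → fail=0;  out ∅∪∅=∅
  n2('ad'): parent n1 fail=0; on 'd' 0 → fail=3;  out {0}∪{1}={0,1}
  n5('cd'): parent n4 fail=0; on 'd' 0 → fail=3;  out ∅∪{1}={1}
  n7('ab'): parent n1 fail=0; on 'b' 0 → fail=0;  out ∅∪∅=∅
  n14('ae'): parent n1 fail=0; on 'e' 0 → fail=0;  out {5}∪∅={5}
  n15('de'): parent n3 fail=0; on 'e' 0 → fail=0;  out {6}∪∅={6}
  n6('cde'): parent n5 fail=3; on 'e' 3 → fail=15;  out {2}∪{6}={2,6}
  n8('abb'): parent n7 fail=0; on 'b' 0 → fail=0;  out ∅∪∅=∅
  n11('cda'): parent n5 fail=3; on 'a' 3→0 → fail=1;  out ∅∪∅=∅
  n9('abbc'): parent n8 fail=0; on 'c' 0 → fail=4;  out ∅∪∅=∅
  n12('cdab'): parent n11 fail=1; on 'b' 1 → fail=7;  out ∅∪∅=∅
  n10('abbcc'): parent n9 fail=4; on 'c' 4→0 → fail=4;  out {3}∪∅={3}
  n13('cdabe'): parent n12 fail=7; on 'e' 7→0 → fail=0;  out {4}∪∅={4}

Scan:
[0] read 'a'  n0⇒n1
[1] read 'b'  n1⇒n7
[2] read 'b'  n7⇒n8
[3] read 'c'  n8⇒n9
[4] read 'c'  n9⇒n10  → match P3@[0:4]
[5] read 'c'  n10⇒n4 ·f
[6] read 'd'  n4⇒n5  → match P1@[6:6]
[7] read 'e'  n5⇒n6  → match P2@[5:7],P6@[6:7]
[8] read 'd'  n6⇒n3 ·f  → match P1@[8:8]
[9] read 'e'  n3⇒n15  → match P6@[8:9]
[10] read 'd'  n15⇒n3 ·f  → match P1@[10:10]
[11] read 'd'  n3⇒n3 ·f  → match P1@[11:11]
[12] read 'a'  n3⇒n1 ·f
[13] read 'e'  n1⇒n14  → match P5@[12:13]
[14] read 'a'  n14⇒n1 ·f
[15] read 'd'  n1⇒n2  → match P0@[14:15],P1@[15:15]
[16] read 'e'  n2⇒n15 ·f  → match P6@[15:16]
[17] read 'c'  n15⇒n4 ·f
[18] read 'b'  n4⇒n0 ·f
[19] read 'c'  n0⇒n4
[20] read 'd'  n4⇒n5  → match P1@[20:20]
[21] read 'e'  n5⇒n6  → match P2@[19:21],P6@[20:21]
[22] read 'c'  n6⇒n4 ·f
[23] read 'd'  n4⇒n5  → match P1@[23:23]
[24] read 'a'  n5⇒n11
[25] read 'b'  n11⇒n12
[26] read 'e'  n12⇒n13  → match P4@[22:26]
[27] read 'e'  n13⇒n0 ·f
[28] read 'a'  n0⇒n1
[29] read 'b'  n1⇒n7
[30] read 'b'  n7⇒n8
[31] read 'c'  n8⇒n9
[32] read 'c'  n9⇒n10  → match P3@[28:32]
[33] read 'a'  n10⇒n1 ·f
[34] read 'a'  n1⇒n1 ·f
[35] read 'd'  n1⇒n2  → match P0@[34:35],P1@[35:35]
[36] read 'a'  n2⇒n1 ·f
[37] read 'c'  n1⇒n4 ·f
[38] read 'd'  n4⇒n5  → match P1@[38:38]
[39] read 'e'  n5⇒n6  → match P2@[37:39],P6@[38:39]
[40] read 'd'  n6⇒n3 ·f  → match P1@[40:40]
[41] read 'd'  n3⇒n3 ·f  → match P1@[41:41]
[42] read 'd'  n3⇒n3 ·f  → match P1@[42:42]
[43] read 'a'  n3⇒n1 ·f
[44] read 'c'  n1⇒n4 ·f
[45] read 'd'  n4⇒n5  → match P1@[45:45]
[46] read 'a'  n5⇒n11
[47] read 'b'  n11⇒n12
[48] read 'e'  n12⇒n13  → match P4@[44:48]
[49] read 'e'  n13⇒n0 ·f
[50] read 'c'  n0⇒n4
[51] read 'd'  n4⇒n5  → match P1@[51:51]
[52] read 'e'  n5⇒n6  → match P2@[50:52],P6@[51:52]
[53] read 'd'  n6⇒n3 ·f  → match P1@[53:53]
[54] read 'e'  n3⇒n15  → match P6@[53:54]
[55] read 'e'  n15⇒n0 ·f
[56] read 'a'  n0⇒n1
[57] read 'e'  n1⇒n14  → match P5@[56:57]
[58] read 'c'  n14⇒n4 ·f
[59] read 'd'  n4⇒n5  → match P1@[59:59]
[60] read 'a'  n5⇒n11
[61] read 'b'  n11⇒n12
[62] read 'e'  n12⇒n13  → match P4@[58:62]
[63] read 'a'  n13⇒n1 ·f
[64] read 'b'  n1⇒n7
[65] read 'b'  n7⇒n8
[66] read 'c'  n8⇒n9
[67] read 'c'  n9⇒n10  → match P3@[63:67]
[68] read 'c'  n10⇒n4 ·f
[69] read 'd'  n4⇒n5  → match P1@[69:69]
[70] read 'e'  n5⇒n6  → match P2@[68:70],P6@[69:70]
[71] read 'e'  n6⇒n0 ·f
[72] read 'd'  n0⇒n3  → match P1@[72:72]
[73] read 'e'  n3⇒n15  → match P6@[72:73]
[74] read 'd'  n15⇒n3 ·f  → match P1@[74:74]
[75] read 'd'  n3⇒n3 ·f  → match P1@[75:75]
[76] read 'e'  n3⇒n15  → match P6@[75:76]
[77] read 'e'  n15⇒n0 ·f
[78] read 'a'  n0⇒n1

All matches (sorted): [[4,3],[6,1],[7,2],[7,6],[8,1],[9,6],[10,1],[11,1],[13,5],[15,0],[15,1],[16,6],[20,1],[21,2],[21,6],[23,1],[26,4],[32,3],[35,0],[35,1],[38,1],[39,2],[39,6],[40,1],[41,1],[42,1],[45,1],[48,4],[51,1],[52,2],[52,6],[53,1],[54,6],[57,5],[59,1],[62,4],[67,3],[69,1],[70,2],[70,6],[72,1],[73,6],[74,1],[75,1],[76,6]]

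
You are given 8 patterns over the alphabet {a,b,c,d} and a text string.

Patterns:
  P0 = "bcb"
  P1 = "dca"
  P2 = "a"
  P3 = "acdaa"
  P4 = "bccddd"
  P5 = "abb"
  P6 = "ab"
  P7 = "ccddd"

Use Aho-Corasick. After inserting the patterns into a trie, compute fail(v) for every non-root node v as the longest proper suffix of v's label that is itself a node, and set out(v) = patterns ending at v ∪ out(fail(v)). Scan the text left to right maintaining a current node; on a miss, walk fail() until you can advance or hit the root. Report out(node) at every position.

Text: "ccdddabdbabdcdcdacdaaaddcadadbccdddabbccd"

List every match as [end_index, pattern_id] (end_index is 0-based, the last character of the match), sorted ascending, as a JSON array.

Construct AC machine:
Trie nodes:
  0='ε' goto a→7 b→1 c→18 d→4
  1='b' goto c→2
  2='bc' goto b→3 c→12
  3='bcb' goto ·  ←P0
  4='d' goto c→5
  5='dc' goto a→6
  6='dca' goto ·  ←P1
  7='a' goto b→16 c→8  ←P2
  8='ac' goto d→9
  9='acd' goto a→10
  10='acda' goto a→11
  11='acdaa' goto ·  ←P3
  12='bcc' goto d→13
  13='bccd' goto d→14
  14='bccdd' goto d→15
  15='bccddd' goto ·  ←P4
  16='ab' goto b→17  ←P6
  17='abb' goto ·  ←P5
  18='c' goto c→19
  19='cc' goto d→20
  20='ccd' goto d→21
  21='ccdd' goto d→22
  22='ccddd' goto ·  ←P7

BFS fail/out derivation:
  n1('b'): parent n0 fail=0; on 'b' 0 → fail=0;  out ∅∪∅=∅
  n4('d'): parent n0 fail=0; on 'd' 0 → fail=0;  out ∅∪∅=∅
  n7('a'): parent n0 fail=0; on 'a' 0 → fail=0;  out {2}∪∅={2}
  n18('c'): parent n0 fail=0; on 'c' 0 → fail=0;  out ∅∪∅=∅
  n2('bc'): parent n1 fail=0; on 'c' 0 → fail=18;  out ∅∪∅=∅
  n5('dc'): parent n4 fail=0; on 'c' 0 → fail=18;  out ∅∪∅=∅
  n8('ac'): parent n7 fail=0; on 'c' 0 → fail=18;  out ∅∪∅=∅
  n16('ab'): parent n7 fail=0; on 'b' 0 → fail=1;  out {6}∪∅={6}
  n19('cc'): parent n18 fail=0; on 'c' 0 → fail=18;  out ∅∪∅=∅
  n3('bcb'): parent n2 fail=18; on 'b' 18→0 → fail=1;  out {0}∪∅={0}
  n6('dca'): parent n5 fail=18; on 'a' 18→0 → fail=7;  out {1}∪{2}={1,2}
  n9('acd'): parent n8 fail=18; on 'd' 18→0 → fail=4;  out ∅∪∅=∅
  n12('bcc'): parent n2 fail=18; on 'c' 18 → fail=19;  out ∅∪∅=∅
  n17('abb'): parent n16 fail=1; on 'b' 1→0 → fail=1;  out {5}∪∅={5}
  n20('ccd'): parent n19 fail=18; on 'd' 18→0 → fail=4;  out ∅∪∅=∅
  n10('acda'): parent n9 fail=4; on 'a' 4→0 → fail=7;  out ∅∪{2}={2}
  n13('bccd'): parent n12 fail=19; on 'd' 19 → fail=20;  out ∅∪∅=∅
  n21('ccdd'): parent n20 fail=4; on 'd' 4→0 → fail=4;  out ∅∪∅=∅
  n11('acdaa'): parent n10 fail=7; on 'a' 7→0 → fail=7;  out {3}∪{2}={2,3}
  n14('bccdd'): parent n13 fail=20; on 'd' 20 → fail=21;  out ∅∪∅=∅
  n22('ccddd'): parent n21 fail=4; on 'd' 4→0 → fail=4;  out {7}∪∅={7}
  n15('bccddd'): parent n14 fail=21; on 'd' 21 → fail=22;  out {4}∪{7}={4,7}

Scan:
i=0 'c': node 0→18
i=1 'c': node 18→19
i=2 'd': node 19→20
i=3 'd': node 20→21
i=4 'd': node 21→22  emit P7@[0:4]
i=5 'a': node 22→7 (via fail)  emit P2@[5:5]
i=6 'b': node 7→16  emit P6@[5:6]
i=7 'd': node 16→4 (via fail)
i=8 'b': node 4→1 (via fail)
i=9 'a': node 1→7 (via fail)  emit P2@[9:9]
i=10 'b': node 7→16  emit P6@[9:10]
i=11 'd': node 16→4 (via fail)
i=12 'c': node 4→5
i=13 'd': node 5→4 (via fail)
i=14 'c': node 4→5
i=15 'd': node 5→4 (via fail)
i=16 'a': node 4→7 (via fail)  emit P2@[16:16]
i=17 'c': node 7→8
i=18 'd': node 8→9
i=19 'a': node 9→10  emit P2@[19:19]
i=20 'a': node 10→11  emit P2@[20:20],P3@[16:20]
i=21 'a': node 11→7 (via fail)  emit P2@[21:21]
i=22 'd': node 7→4 (via fail)
i=23 'd': node 4→4 (via fail)
i=24 'c': node 4→5
i=25 'a': node 5→6  emit P1@[23:25],P2@[25:25]
i=26 'd': node 6→4 (via fail)
i=27 'a': node 4→7 (via fail)  emit P2@[27:27]
i=28 'd': node 7→4 (via fail)
i=29 'b': node 4→1 (via fail)
i=30 'c': node 1→2
i=31 'c': node 2→12
i=32 'd': node 12→13
i=33 'd': node 13→14
i=34 'd': node 14→15  emit P4@[29:34],P7@[30:34]
i=35 'a': node 15→7 (via fail)  emit P2@[35:35]
i=36 'b': node 7→16  emit P6@[35:36]
i=37 'b': node 16→17  emit P5@[35:37]
i=38 'c': node 17→2 (via fail)
i=39 'c': node 2→12
i=40 'd': node 12→13

Result: [[4,7],[5,2],[6,6],[9,2],[10,6],[16,2],[19,2],[20,2],[20,3],[21,2],[25,1],[25,2],[27,2],[34,4],[34,7],[35,2],[36,6],[37,5]]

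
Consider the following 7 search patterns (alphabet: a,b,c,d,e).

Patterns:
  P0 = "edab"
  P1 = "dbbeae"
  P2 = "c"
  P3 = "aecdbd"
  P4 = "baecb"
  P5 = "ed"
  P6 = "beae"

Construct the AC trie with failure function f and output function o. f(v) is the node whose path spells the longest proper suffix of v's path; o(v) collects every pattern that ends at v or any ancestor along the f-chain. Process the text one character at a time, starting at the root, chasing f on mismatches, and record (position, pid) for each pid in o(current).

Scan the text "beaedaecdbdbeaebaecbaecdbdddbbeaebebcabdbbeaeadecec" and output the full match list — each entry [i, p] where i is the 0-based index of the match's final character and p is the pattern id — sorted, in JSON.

Build:
Trie nodes:
  n0 'ε': a→12 b→18 c→11 d→5 e→1
  n1 'e': d→2
  n2 'ed': a→3  ←P5
  n3 'eda': b→4
  n4 'edab': ·  ←P0
  n5 'd': b→6
  n6 'db': b→7
  n7 'dbb': e→8
  n8 'dbbe': a→9
  n9 'dbbea': e→10
  n10 'dbbeae': ·  ←P1
  n11 'c': ·  ←P2
  n12 'a': e→13
  n13 'ae': c→14
  n14 'aec': d→15
  n15 'aecd': b→16
  n16 'aecdb': d→17
  n17 'aecdbd': ·  ←P3
  n18 'b': a→19 e→23
  n19 'ba': e→20
  n20 'bae': c→21
  n21 'baec': b→22
  n22 'baecb': ·  ←P4
  n23 'be': a→24
  n24 'bea': e→25
  n25 'beae': ·  ←P6

Failure links (BFS by depth):
  fail(1) 'e': from fail(0)=0 chase 'e': 0 ⇒ 0;  out=∅∪out(0)=∅
  fail(5) 'd': from fail(0)=0 chase 'd': 0 ⇒ 0;  out=∅∪out(0)=∅
  fail(11) 'c': from fail(0)=0 chase 'c': 0 ⇒ 0;  out={2}∪out(0)={2}
  fail(12) 'a': from fail(0)=0 chase 'a': 0 ⇒ 0;  out=∅∪out(0)=∅
  fail(18) 'b': from fail(0)=0 chase 'b': 0 ⇒ 0;  out=∅∪out(0)=∅
  fail(2) 'ed': from fail(1)=0 chase 'd': 0 ⇒ 5;  out={5}∪out(5)={5}
  fail(6) 'db': from fail(5)=0 chase 'b': 0 ⇒ 18;  out=∅∪out(18)=∅
  fail(13) 'ae': from fail(12)=0 chase 'e': 0 ⇒ 1;  out=∅∪out(1)=∅
  fail(19) 'ba': from fail(18)=0 chase 'a': 0 ⇒ 12;  out=∅∪out(12)=∅
  fail(23) 'be': from fail(18)=0 chase 'e': 0 ⇒ 1;  out=∅∪out(1)=∅
  fail(3) 'eda': from fail(2)=5 chase 'a': 5→0 ⇒ 12;  out=∅∪out(12)=∅
  fail(7) 'dbb': from fail(6)=18 chase 'b': 18→0 ⇒ 18;  out=∅∪out(18)=∅
  fail(14) 'aec': from fail(13)=1 chase 'c': 1→0 ⇒ 11;  out=∅∪out(11)={2}
  fail(20) 'bae': from fail(19)=12 chase 'e': 12 ⇒ 13;  out=∅∪out(13)=∅
  fail(24) 'bea': from fail(23)=1 chase 'a': 1→0 ⇒ 12;  out=∅∪out(12)=∅
  fail(4) 'edab': from fail(3)=12 chase 'b': 12→0 ⇒ 18;  out={0}∪out(18)={0}
  fail(8) 'dbbe': from fail(7)=18 chase 'e': 18 ⇒ 23;  out=∅∪out(23)=∅
  fail(15) 'aecd': from fail(14)=11 chase 'd': 11→0 ⇒ 5;  out=∅∪out(5)=∅
  fail(21) 'baec': from fail(20)=13 chase 'c': 13 ⇒ 14;  out=∅∪out(14)={2}
  fail(25) 'beae': from fail(24)=12 chase 'e': 12 ⇒ 13;  out={6}∪out(13)={6}
  fail(9) 'dbbea': from fail(8)=23 chase 'a': 23 ⇒ 24;  out=∅∪out(24)=∅
  fail(16) 'aecdb': from fail(15)=5 chase 'b': 5 ⇒ 6;  out=∅∪out(6)=∅
  fail(22) 'baecb': from fail(21)=14 chase 'b': 14→11→0 ⇒ 18;  out={4}∪out(18)={4}
  fail(10) 'dbbeae': from fail(9)=24 chase 'e': 24 ⇒ 25;  out={1}∪out(25)={1,6}
  fail(17) 'aecdbd': from fail(16)=6 chase 'd': 6→18→0 ⇒ 5;  out={3}∪out(5)={3}

Text stream:
[0] read 'b'  n0⇒n18
[1] read 'e'  n18⇒n23
[2] read 'a'  n23⇒n24
[3] read 'e'  n24⇒n25  ** P6@[0:3]
[4] read 'd'  n25⇒n2 (fail-walked)  ** P5@[3:4]
[5] read 'a'  n2⇒n3
[6] read 'e'  n3⇒n13 (fail-walked)
[7] read 'c'  n13⇒n14  ** P2@[7:7]
[8] read 'd'  n14⇒n15
[9] read 'b'  n15⇒n16
[10] read 'd'  n16⇒n17  ** P3@[5:10]
[11] read 'b'  n17⇒n6 (fail-walked)
[12] read 'e'  n6⇒n23 (fail-walked)
[13] read 'a'  n23⇒n24
[14] read 'e'  n24⇒n25  ** P6@[11:14]
[15] read 'b'  n25⇒n18 (fail-walked)
[16] read 'a'  n18⇒n19
[17] read 'e'  n19⇒n20
[18] read 'c'  n20⇒n21  ** P2@[18:18]
[19] read 'b'  n21⇒n22  ** P4@[15:19]
[20] read 'a'  n22⇒n19 (fail-walked)
[21] read 'e'  n19⇒n20
[22] read 'c'  n20⇒n21  ** P2@[22:22]
[23] read 'd'  n21⇒n15 (fail-walked)
[24] read 'b'  n15⇒n16
[25] read 'd'  n16⇒n17  ** P3@[20:25]
[26] read 'd'  n17⇒n5 (fail-walked)
[27] read 'd'  n5⇒n5 (fail-walked)
[28] read 'b'  n5⇒n6
[29] read 'b'  n6⇒n7
[30] read 'e'  n7⇒n8
[31] read 'a'  n8⇒n9
[32] read 'e'  n9⇒n10  ** P1@[27:32],P6@[29:32]
[33] read 'b'  n10⇒n18 (fail-walked)
[34] read 'e'  n18⇒n23
[35] read 'b'  n23⇒n18 (fail-walked)
[36] read 'c'  n18⇒n11 (fail-walked)  ** P2@[36:36]
[37] read 'a'  n11⇒n12 (fail-walked)
[38] read 'b'  n12⇒n18 (fail-walked)
[39] read 'd'  n18⇒n5 (fail-walked)
[40] read 'b'  n5⇒n6
[41] read 'b'  n6⇒n7
[42] read 'e'  n7⇒n8
[43] read 'a'  n8⇒n9
[44] read 'e'  n9⇒n10  ** P1@[39:44],P6@[41:44]
[45] read 'a'  n10⇒n12 (fail-walked)
[46] read 'd'  n12⇒n5 (fail-walked)
[47] read 'e'  n5⇒n1 (fail-walked)
[48] read 'c'  n1⇒n11 (fail-walked)  ** P2@[48:48]
[49] read 'e'  n11⇒n1 (fail-walked)
[50] read 'c'  n1⇒n11 (fail-walked)  ** P2@[50:50]

Matches: [[3,6],[4,5],[7,2],[10,3],[14,6],[18,2],[19,4],[22,2],[25,3],[32,1],[32,6],[36,2],[44,1],[44,6],[48,2],[50,2]]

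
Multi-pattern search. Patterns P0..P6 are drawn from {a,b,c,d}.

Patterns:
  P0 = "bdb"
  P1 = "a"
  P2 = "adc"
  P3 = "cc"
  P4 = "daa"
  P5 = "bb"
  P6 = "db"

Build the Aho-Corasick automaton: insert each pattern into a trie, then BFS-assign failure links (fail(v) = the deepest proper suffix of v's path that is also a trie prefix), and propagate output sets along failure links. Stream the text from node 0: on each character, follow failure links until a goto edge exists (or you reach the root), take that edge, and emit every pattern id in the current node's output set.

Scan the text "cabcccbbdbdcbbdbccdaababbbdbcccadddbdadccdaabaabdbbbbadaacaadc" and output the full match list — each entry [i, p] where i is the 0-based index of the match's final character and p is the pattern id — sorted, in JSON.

Construct AC machine:
Trie (insert patterns):
  0='ε' goto a→4 b→1 c→7 d→9
  1='b' goto b→12 d→2
  2='bd' goto b→3
  3='bdb' goto ·  [P0 ends]
  4='a' goto d→5  [P1 ends]
  5='ad' goto c→6
  6='adc' goto ·  [P2 ends]
  7='c' goto c→8
  8='cc' goto ·  [P3 ends]
  9='d' goto a→10 b→13
  10='da' goto a→11
  11='daa' goto ·  [P4 ends]
  12='bb' goto ·  [P5 ends]
  13='db' goto ·  [P6 ends]

BFS fail/out derivation:
  n1('b'): parent n0 fail=0; on 'b' 0 → fail=0;  out ∅∪∅=∅
  n4('a'): parent n0 fail=0; on 'a' 0 → fail=0;  out {1}∪∅={1}
  n7('c'): parent n0 fail=0; on 'c' 0 → fail=0;  out ∅∪∅=∅
  n9('d'): parent n0 fail=0; on 'd' 0 → fail=0;  out ∅∪∅=∅
  n2('bd'): parent n1 fail=0; on 'd' 0 → fail=9;  out ∅∪∅=∅
  n5('ad'): parent n4 fail=0; on 'd' 0 → fail=9;  out ∅∪∅=∅
  n8('cc'): parent n7 fail=0; on 'c' 0 → fail=7;  out {3}∪∅={3}
  n10('da'): parent n9 fail=0; on 'a' 0 → fail=4;  out ∅∪{1}={1}
  n12('bb'): parent n1 fail=0; on 'b' 0 → fail=1;  out {5}∪∅={5}
  n13('db'): parent n9 fail=0; on 'b' 0 → fail=1;  out {6}∪∅={6}
  n3('bdb'): parent n2 fail=9; on 'b' 9 → fail=13;  out {0}∪{6}={0,6}
  n6('adc'): parent n5 fail=9; on 'c' 9→0 → fail=7;  out {2}∪∅={2}
  n11('daa'): parent n10 fail=4; on 'a' 4→0 → fail=4;  out {4}∪{1}={1,4}

Run:
[0] read 'c'  n0⇒n7
[1] read 'a'  n7⇒n4 (via fail)  ** P1@[1:1]
[2] read 'b'  n4⇒n1 (via fail)
[3] read 'c'  n1⇒n7 (via fail)
[4] read 'c'  n7⇒n8  ** P3@[3:4]
[5] read 'c'  n8⇒n8 (via fail)  ** P3@[4:5]
[6] read 'b'  n8⇒n1 (via fail)
[7] read 'b'  n1⇒n12  ** P5@[6:7]
[8] read 'd'  n12⇒n2 (via fail)
[9] read 'b'  n2⇒n3  ** P0@[7:9],P6@[8:9]
[10] read 'd'  n3⇒n2 (via fail)
[11] read 'c'  n2⇒n7 (via fail)
[12] read 'b'  n7⇒n1 (via fail)
[13] read 'b'  n1⇒n12  ** P5@[12:13]
[14] read 'd'  n12⇒n2 (via fail)
[15] read 'b'  n2⇒n3  ** P0@[13:15],P6@[14:15]
[16] read 'c'  n3⇒n7 (via fail)
[17] read 'c'  n7⇒n8  ** P3@[16:17]
[18] read 'd'  n8⇒n9 (via fail)
[19] read 'a'  n9⇒n10  ** P1@[19:19]
[20] read 'a'  n10⇒n11  ** P1@[20:20],P4@[18:20]
[21] read 'b'  n11⇒n1 (via fail)
[22] read 'a'  n1⇒n4 (via fail)  ** P1@[22:22]
[23] read 'b'  n4⇒n1 (via fail)
[24] read 'b'  n1⇒n12  ** P5@[23:24]
[25] read 'b'  n12⇒n12 (via fail)  ** P5@[24:25]
[26] read 'd'  n12⇒n2 (via fail)
[27] read 'b'  n2⇒n3  ** P0@[25:27],P6@[26:27]
[28] read 'c'  n3⇒n7 (via fail)
[29] read 'c'  n7⇒n8  ** P3@[28:29]
[30] read 'c'  n8⇒n8 (via fail)  ** P3@[29:30]
[31] read 'a'  n8⇒n4 (via fail)  ** P1@[31:31]
[32] read 'd'  n4⇒n5
[33] read 'd'  n5⇒n9 (via fail)
[34] read 'd'  n9⇒n9 (via fail)
[35] read 'b'  n9⇒n13  ** P6@[34:35]
[36] read 'd'  n13⇒n2 (via fail)
[37] read 'a'  n2⇒n10 (via fail)  ** P1@[37:37]
[38] read 'd'  n10⇒n5 (via fail)
[39] read 'c'  n5⇒n6  ** P2@[37:39]
[40] read 'c'  n6⇒n8 (via fail)  ** P3@[39:40]
[41] read 'd'  n8⇒n9 (via fail)
[42] read 'a'  n9⇒n10  ** P1@[42:42]
[43] read 'a'  n10⇒n11  ** P1@[43:43],P4@[41:43]
[44] read 'b'  n11⇒n1 (via fail)
[45] read 'a'  n1⇒n4 (via fail)  ** P1@[45:45]
[46] read 'a'  n4⇒n4 (via fail)  ** P1@[46:46]
[47] read 'b'  n4⇒n1 (via fail)
[48] read 'd'  n1⇒n2
[49] read 'b'  n2⇒n3  ** P0@[47:49],P6@[48:49]
[50] read 'b'  n3⇒n12 (via fail)  ** P5@[49:50]
[51] read 'b'  n12⇒n12 (via fail)  ** P5@[50:51]
[52] read 'b'  n12⇒n12 (via fail)  ** P5@[51:52]
[53] read 'a'  n12⇒n4 (via fail)  ** P1@[53:53]
[54] read 'd'  n4⇒n5
[55] read 'a'  n5⇒n10 (via fail)  ** P1@[55:55]
[56] read 'a'  n10⇒n11  ** P1@[56:56],P4@[54:56]
[57] read 'c'  n11⇒n7 (via fail)
[58] read 'a'  n7⇒n4 (via fail)  ** P1@[58:58]
[59] read 'a'  n4⇒n4 (via fail)  ** P1@[59:59]
[60] read 'd'  n4⇒n5
[61] read 'c'  n5⇒n6  ** P2@[59:61]

Matches: [[1,1],[4,3],[5,3],[7,5],[9,0],[9,6],[13,5],[15,0],[15,6],[17,3],[19,1],[20,1],[20,4],[22,1],[24,5],[25,5],[27,0],[27,6],[29,3],[30,3],[31,1],[35,6],[37,1],[39,2],[40,3],[42,1],[43,1],[43,4],[45,1],[46,1],[49,0],[49,6],[50,5],[51,5],[52,5],[53,1],[55,1],[56,1],[56,4],[58,1],[59,1],[61,2]]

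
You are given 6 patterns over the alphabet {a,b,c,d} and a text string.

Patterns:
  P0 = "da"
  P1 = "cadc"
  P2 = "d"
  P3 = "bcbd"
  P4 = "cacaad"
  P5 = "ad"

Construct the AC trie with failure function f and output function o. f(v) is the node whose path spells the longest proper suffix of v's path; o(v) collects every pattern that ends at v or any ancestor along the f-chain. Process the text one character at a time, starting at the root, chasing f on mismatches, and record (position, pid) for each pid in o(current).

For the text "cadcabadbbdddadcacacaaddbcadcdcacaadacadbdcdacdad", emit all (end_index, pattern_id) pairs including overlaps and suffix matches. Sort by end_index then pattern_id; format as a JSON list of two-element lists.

Build:
Trie nodes:
  0='ε' goto a→15 b→7 c→3 d→1
  1='d' goto a→2  [P2 ends]
  2='da' goto ·  [P0 ends]
  3='c' goto a→4
  4='ca' goto c→11 d→5
  5='cad' goto c→6
  6='cadc' goto ·  [P1 ends]
  7='b' goto c→8
  8='bc' goto b→9
  9='bcb' goto d→10
  10='bcbd' goto ·  [P3 ends]
  11='cac' goto a→12
  12='caca' goto a→13
  13='cacaa' goto d→14
  14='cacaad' goto ·  [P4 ends]
  15='a' goto d→16
  16='ad' goto ·  [P5 ends]

Failure links (BFS by depth):
  n1('d'): parent n0 fail=0; on 'd' 0 → fail=0;  out {2}∪∅={2}
  n3('c'): parent n0 fail=0; on 'c' 0 → fail=0;  out ∅∪∅=∅
  n7('b'): parent n0 fail=0; on 'b' 0 → fail=0;  out ∅∪∅=∅
  n15('a'): parent n0 fail=0; on 'a' 0 → fail=0;  out ∅∪∅=∅
  n2('da'): parent n1 fail=0; on 'a' 0 → fail=15;  out {0}∪∅={0}
  n4('ca'): parent n3 fail=0; on 'a' 0 → fail=15;  out ∅∪∅=∅
  n8('bc'): parent n7 fail=0; on 'c' 0 → fail=3;  out ∅∪∅=∅
  n16('ad'): parent n15 fail=0; on 'd' 0 → fail=1;  out {5}∪{2}={2,5}
  n5('cad'): parent n4 fail=15; on 'd' 15 → fail=16;  out ∅∪{2,5}={2,5}
  n9('bcb'): parent n8 fail=3; on 'b' 3→0 → fail=7;  out ∅∪∅=∅
  n11('cac'): parent n4 fail=15; on 'c' 15→0 → fail=3;  out ∅∪∅=∅
  n6('cadc'): parent n5 fail=16; on 'c' 16→1→0 → fail=3;  out {1}∪∅={1}
  n10('bcbd'): parent n9 fail=7; on 'd' 7→0 → fail=1;  out {3}∪{2}={2,3}
  n12('caca'): parent n11 fail=3; on 'a' 3 → fail=4;  out ∅∪∅=∅
  n13('cacaa'): parent n12 fail=4; on 'a' 4→15→0 → fail=15;  out ∅∪∅=∅
  n14('cacaad'): parent n13 fail=15; on 'd' 15 → fail=16;  out {4}∪{2,5}={2,4,5}

Scan:
pos 0 'c': at 3
pos 1 'a': at 4
pos 2 'd': at 5  → match P2@[2:2],P5@[1:2]
pos 3 'c': at 6  → match P1@[0:3]
pos 4 'a': at 4 ·f
pos 5 'b': at 7 ·f
pos 6 'a': at 15 ·f
pos 7 'd': at 16  → match P2@[7:7],P5@[6:7]
pos 8 'b': at 7 ·f
pos 9 'b': at 7 ·f
pos 10 'd': at 1 ·f  → match P2@[10:10]
pos 11 'd': at 1 ·f  → match P2@[11:11]
pos 12 'd': at 1 ·f  → match P2@[12:12]
pos 13 'a': at 2  → match P0@[12:13]
pos 14 'd': at 16 ·f  → match P2@[14:14],P5@[13:14]
pos 15 'c': at 3 ·f
pos 16 'a': at 4
pos 17 'c': at 11
pos 18 'a': at 12
pos 19 'c': at 11 ·f
pos 20 'a': at 12
pos 21 'a': at 13
pos 22 'd': at 14  → match P2@[22:22],P4@[17:22],P5@[21:22]
pos 23 'd': at 1 ·f  → match P2@[23:23]
pos 24 'b': at 7 ·f
pos 25 'c': at 8
pos 26 'a': at 4 ·f
pos 27 'd': at 5  → match P2@[27:27],P5@[26:27]
pos 28 'c': at 6  → match P1@[25:28]
pos 29 'd': at 1 ·f  → match P2@[29:29]
pos 30 'c': at 3 ·f
pos 31 'a': at 4
pos 32 'c': at 11
pos 33 'a': at 12
pos 34 'a': at 13
pos 35 'd': at 14  → match P2@[35:35],P4@[30:35],P5@[34:35]
pos 36 'a': at 2 ·f  → match P0@[35:36]
pos 37 'c': at 3 ·f
pos 38 'a': at 4
pos 39 'd': at 5  → match P2@[39:39],P5@[38:39]
pos 40 'b': at 7 ·f
pos 41 'd': at 1 ·f  → match P2@[41:41]
pos 42 'c': at 3 ·f
pos 43 'd': at 1 ·f  → match P2@[43:43]
pos 44 'a': at 2  → match P0@[43:44]
pos 45 'c': at 3 ·f
pos 46 'd': at 1 ·f  → match P2@[46:46]
pos 47 'a': at 2  → match P0@[46:47]
pos 48 'd': at 16 ·f  → match P2@[48:48],P5@[47:48]

All matches (sorted): [[2,2],[2,5],[3,1],[7,2],[7,5],[10,2],[11,2],[12,2],[13,0],[14,2],[14,5],[22,2],[22,4],[22,5],[23,2],[27,2],[27,5],[28,1],[29,2],[35,2],[35,4],[35,5],[36,0],[39,2],[39,5],[41,2],[43,2],[44,0],[46,2],[47,0],[48,2],[48,5]]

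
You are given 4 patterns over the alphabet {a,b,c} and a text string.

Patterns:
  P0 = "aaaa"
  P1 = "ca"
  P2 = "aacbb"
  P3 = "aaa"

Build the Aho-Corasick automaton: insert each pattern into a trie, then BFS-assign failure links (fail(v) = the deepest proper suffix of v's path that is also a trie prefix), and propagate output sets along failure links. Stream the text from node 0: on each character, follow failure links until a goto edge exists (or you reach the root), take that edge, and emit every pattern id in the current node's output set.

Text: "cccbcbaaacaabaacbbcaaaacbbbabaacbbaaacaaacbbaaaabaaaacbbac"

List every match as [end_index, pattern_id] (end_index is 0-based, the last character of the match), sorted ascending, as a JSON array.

Build automaton:
Trie (insert patterns):
  0='ε' goto a→1 c→5
  1='a' goto a→2
  2='aa' goto a→3 c→7
  3='aaa' goto a→4  ←P3
  4='aaaa' goto ·  ←P0
  5='c' goto a→6
  6='ca' goto ·  ←P1
  7='aac' goto b→8
  8='aacb' goto b→9
  9='aacbb' goto ·  ←P2

Failure links (BFS by depth):
  n1('a'): parent n0 fail=0; on 'a' 0 → fail=0;  out ∅∪∅=∅
  n5('c'): parent n0 fail=0; on 'c' 0 → fail=0;  out ∅∪∅=∅
  n2('aa'): parent n1 fail=0; on 'a' 0 → fail=1;  out ∅∪∅=∅
  n6('ca'): parent n5 fail=0; on 'a' 0 → fail=1;  out {1}∪∅={1}
  n3('aaa'): parent n2 fail=1; on 'a' 1 → fail=2;  out {3}∪∅={3}
  n7('aac'): parent n2 fail=1; on 'c' 1→0 → fail=5;  out ∅∪∅=∅
  n4('aaaa'): parent n3 fail=2; on 'a' 2 → fail=3;  out {0}∪{3}={0,3}
  n8('aacb'): parent n7 fail=5; on 'b' 5→0 → fail=0;  out ∅∪∅=∅
  n9('aacbb'): parent n8 fail=0; on 'b' 0 → fail=0;  out {2}∪∅={2}

Run:
i=0 'c': node 0→5
i=1 'c': node 5→5 ·f
i=2 'c': node 5→5 ·f
i=3 'b': node 5→0 ·f
i=4 'c': node 0→5
i=5 'b': node 5→0 ·f
i=6 'a': node 0→1
i=7 'a': node 1→2
i=8 'a': node 2→3  → match P3@[6:8]
i=9 'c': node 3→7 ·f
i=10 'a': node 7→6 ·f  → match P1@[9:10]
i=11 'a': node 6→2 ·f
i=12 'b': node 2→0 ·f
i=13 'a': node 0→1
i=14 'a': node 1→2
i=15 'c': node 2→7
i=16 'b': node 7→8
i=17 'b': node 8→9  → match P2@[13:17]
i=18 'c': node 9→5 ·f
i=19 'a': node 5→6  → match P1@[18:19]
i=20 'a': node 6→2 ·f
i=21 'a': node 2→3  → match P3@[19:21]
i=22 'a': node 3→4  → match P0@[19:22],P3@[20:22]
i=23 'c': node 4→7 ·f
i=24 'b': node 7→8
i=25 'b': node 8→9  → match P2@[21:25]
i=26 'b': node 9→0 ·f
i=27 'a': node 0→1
i=28 'b': node 1→0 ·f
i=29 'a': node 0→1
i=30 'a': node 1→2
i=31 'c': node 2→7
i=32 'b': node 7→8
i=33 'b': node 8→9  → match P2@[29:33]
i=34 'a': node 9→1 ·f
i=35 'a': node 1→2
i=36 'a': node 2→3  → match P3@[34:36]
i=37 'c': node 3→7 ·f
i=38 'a': node 7→6 ·f  → match P1@[37:38]
i=39 'a': node 6→2 ·f
i=40 'a': node 2→3  → match P3@[38:40]
i=41 'c': node 3→7 ·f
i=42 'b': node 7→8
i=43 'b': node 8→9  → match P2@[39:43]
i=44 'a': node 9→1 ·f
i=45 'a': node 1→2
i=46 'a': node 2→3  → match P3@[44:46]
i=47 'a': node 3→4  → match P0@[44:47],P3@[45:47]
i=48 'b': node 4→0 ·f
i=49 'a': node 0→1
i=50 'a': node 1→2
i=51 'a': node 2→3  → match P3@[49:51]
i=52 'a': node 3→4  → match P0@[49:52],P3@[50:52]
i=53 'c': node 4→7 ·f
i=54 'b': node 7→8
i=55 'b': node 8→9  → match P2@[51:55]
i=56 'a': node 9→1 ·f
i=57 'c': node 1→5 ·f

Result: [[8,3],[10,1],[17,2],[19,1],[21,3],[22,0],[22,3],[25,2],[33,2],[36,3],[38,1],[40,3],[43,2],[46,3],[47,0],[47,3],[51,3],[52,0],[52,3],[55,2]]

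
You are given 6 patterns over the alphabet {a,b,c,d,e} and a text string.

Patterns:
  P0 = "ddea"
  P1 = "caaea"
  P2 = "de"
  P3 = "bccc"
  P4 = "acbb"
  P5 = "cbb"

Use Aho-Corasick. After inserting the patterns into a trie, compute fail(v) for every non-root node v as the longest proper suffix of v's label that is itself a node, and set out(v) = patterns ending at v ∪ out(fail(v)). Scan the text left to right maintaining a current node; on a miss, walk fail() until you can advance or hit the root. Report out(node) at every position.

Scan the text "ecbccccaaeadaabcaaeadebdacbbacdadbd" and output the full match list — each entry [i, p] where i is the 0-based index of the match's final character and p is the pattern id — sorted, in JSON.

Build automaton:
Trie nodes:
  n0 'ε': a→15 b→11 c→5 d→1
  n1 'd': d→2 e→10
  n2 'dd': e→3
  n3 'dde': a→4
  n4 'ddea': ·  ←P0
  n5 'c': a→6 b→19
  n6 'ca': a→7
  n7 'caa': e→8
  n8 'caae': a→9
  n9 'caaea': ·  ←P1
  n10 'de': ·  ←P2
  n11 'b': c→12
  n12 'bc': c→13
  n13 'bcc': c→14
  n14 'bccc': ·  ←P3
  n15 'a': c→16
  n16 'ac': b→17
  n17 'acb': b→18
  n18 'acbb': ·  ←P4
  n19 'cb': b→20
  n20 'cbb': ·  ←P5

Failure links (BFS by depth):
  n1('d'): parent n0 fail=0; on 'd' 0 → fail=0;  out ∅∪∅=∅
  n5('c'): parent n0 fail=0; on 'c' 0 → fail=0;  out ∅∪∅=∅
  n11('b'): parent n0 fail=0; on 'b' 0 → fail=0;  out ∅∪∅=∅
  n15('a'): parent n0 fail=0; on 'a' 0 → fail=0;  out ∅∪∅=∅
  n2('dd'): parent n1 fail=0; on 'd' 0 → fail=1;  out ∅∪∅=∅
  n6('ca'): parent n5 fail=0; on 'a' 0 → fail=15;  out ∅∪∅=∅
  n10('de'): parent n1 fail=0; on 'e' 0 → fail=0;  out {2}∪∅={2}
  n12('bc'): parent n11 fail=0; on 'c' 0 → fail=5;  out ∅∪∅=∅
  n16('ac'): parent n15 fail=0; on 'c' 0 → fail=5;  out ∅∪∅=∅
  n19('cb'): parent n5 fail=0; on 'b' 0 → fail=11;  out ∅∪∅=∅
  n3('dde'): parent n2 fail=1; on 'e' 1 → fail=10;  out ∅∪{2}={2}
  n7('caa'): parent n6 fail=15; on 'a' 15→0 → fail=15;  out ∅∪∅=∅
  n13('bcc'): parent n12 fail=5; on 'c' 5→0 → fail=5;  out ∅∪∅=∅
  n17('acb'): parent n16 fail=5; on 'b' 5 → fail=19;  out ∅∪∅=∅
  n20('cbb'): parent n19 fail=11; on 'b' 11→0 → fail=11;  out {5}∪∅={5}
  n4('ddea'): parent n3 fail=10; on 'a' 10→0 → fail=15;  out {0}∪∅={0}
  n8('caae'): parent n7 fail=15; on 'e' 15→0 → fail=0;  out ∅∪∅=∅
  n14('bccc'): parent n13 fail=5; on 'c' 5→0 → fail=5;  out {3}∪∅={3}
  n18('acbb'): parent n17 fail=19; on 'b' 19 → fail=20;  out {4}∪{5}={4,5}
  n9('caaea'): parent n8 fail=0; on 'a' 0 → fail=15;  out {1}∪∅={1}

Run:
i=0 'e': node 0→0
i=1 'c': node 0→5
i=2 'b': node 5→19
i=3 'c': node 19→12 ·f
i=4 'c': node 12→13
i=5 'c': node 13→14  → match P3@[2:5]
i=6 'c': node 14→5 ·f
i=7 'a': node 5→6
i=8 'a': node 6→7
i=9 'e': node 7→8
i=10 'a': node 8→9  → match P1@[6:10]
i=11 'd': node 9→1 ·f
i=12 'a': node 1→15 ·f
i=13 'a': node 15→15 ·f
i=14 'b': node 15→11 ·f
i=15 'c': node 11→12
i=16 'a': node 12→6 ·f
i=17 'a': node 6→7
i=18 'e': node 7→8
i=19 'a': node 8→9  → match P1@[15:19]
i=20 'd': node 9→1 ·f
i=21 'e': node 1→10  → match P2@[20:21]
i=22 'b': node 10→11 ·f
i=23 'd': node 11→1 ·f
i=24 'a': node 1→15 ·f
i=25 'c': node 15→16
i=26 'b': node 16→17
i=27 'b': node 17→18  → match P4@[24:27],P5@[25:27]
i=28 'a': node 18→15 ·f
i=29 'c': node 15→16
i=30 'd': node 16→1 ·f
i=31 'a': node 1→15 ·f
i=32 'd': node 15→1 ·f
i=33 'b': node 1→11 ·f
i=34 'd': node 11→1 ·f

Matches: [[5,3],[10,1],[19,1],[21,2],[27,4],[27,5]]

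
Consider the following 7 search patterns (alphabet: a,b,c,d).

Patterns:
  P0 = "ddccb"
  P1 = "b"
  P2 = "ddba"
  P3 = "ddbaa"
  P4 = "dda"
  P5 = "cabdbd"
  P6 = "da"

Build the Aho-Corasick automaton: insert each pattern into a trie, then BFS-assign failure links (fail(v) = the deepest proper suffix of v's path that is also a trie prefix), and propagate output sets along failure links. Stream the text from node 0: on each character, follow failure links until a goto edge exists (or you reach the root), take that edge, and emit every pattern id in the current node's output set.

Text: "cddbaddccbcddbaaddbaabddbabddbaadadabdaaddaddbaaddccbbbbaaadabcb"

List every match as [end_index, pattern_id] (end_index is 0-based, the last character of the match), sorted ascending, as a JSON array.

Build:
Trie (insert patterns):
  n0 'ε': b→6 c→11 d→1
  n1 'd': a→17 d→2
  n2 'dd': a→10 b→7 c→3
  n3 'ddc': c→4
  n4 'ddcc': b→5
  n5 'ddccb': ·  ←P0
  n6 'b': ·  ←P1
  n7 'ddb': a→8
  n8 'ddba': a→9  ←P2
  n9 'ddbaa': ·  ←P3
  n10 'dda': ·  ←P4
  n11 'c': a→12
  n12 'ca': b→13
  n13 'cab': d→14
  n14 'cabd': b→15
  n15 'cabdb': d→16
  n16 'cabdbd': ·  ←P5
  n17 'da': ·  ←P6

BFS fail/out derivation:
  n1('d'): parent n0 fail=0; on 'd' 0 → fail=0;  out ∅∪∅=∅
  n6('b'): parent n0 fail=0; on 'b' 0 → fail=0;  out {1}∪∅={1}
  n11('c'): parent n0 fail=0; on 'c' 0 → fail=0;  out ∅∪∅=∅
  n2('dd'): parent n1 fail=0; on 'd' 0 → fail=1;  out ∅∪∅=∅
  n12('ca'): parent n11 fail=0; on 'a' 0 → fail=0;  out ∅∪∅=∅
  n17('da'): parent n1 fail=0; on 'a' 0 → fail=0;  out {6}∪∅={6}
  n3('ddc'): parent n2 fail=1; on 'c' 1→0 → fail=11;  out ∅∪∅=∅
  n7('ddb'): parent n2 fail=1; on 'b' 1→0 → fail=6;  out ∅∪{1}={1}
  n10('dda'): parent n2 fail=1; on 'a' 1 → fail=17;  out {4}∪{6}={4,6}
  n13('cab'): parent n12 fail=0; on 'b' 0 → fail=6;  out ∅∪{1}={1}
  n4('ddcc'): parent n3 fail=11; on 'c' 11→0 → fail=11;  out ∅∪∅=∅
  n8('ddba'): parent n7 fail=6; on 'a' 6→0 → fail=0;  out {2}∪∅={2}
  n14('cabd'): parent n13 fail=6; on 'd' 6→0 → fail=1;  out ∅∪∅=∅
  n5('ddccb'): parent n4 fail=11; on 'b' 11→0 → fail=6;  out {0}∪{1}={0,1}
  n9('ddbaa'): parent n8 fail=0; on 'a' 0 → fail=0;  out {3}∪∅={3}
  n15('cabdb'): parent n14 fail=1; on 'b' 1→0 → fail=6;  out ∅∪{1}={1}
  n16('cabdbd'): parent n15 fail=6; on 'd' 6→0 → fail=1;  out {5}∪∅={5}

Text stream:
i=0 'c': node 0→11
i=1 'd': node 11→1 (fail-walked)
i=2 'd': node 1→2
i=3 'b': node 2→7  emit P1@[3:3]
i=4 'a': node 7→8  emit P2@[1:4]
i=5 'd': node 8→1 (fail-walked)
i=6 'd': node 1→2
i=7 'c': node 2→3
i=8 'c': node 3→4
i=9 'b': node 4→5  emit P0@[5:9],P1@[9:9]
i=10 'c': node 5→11 (fail-walked)
i=11 'd': node 11→1 (fail-walked)
i=12 'd': node 1→2
i=13 'b': node 2→7  emit P1@[13:13]
i=14 'a': node 7→8  emit P2@[11:14]
i=15 'a': node 8→9  emit P3@[11:15]
i=16 'd': node 9→1 (fail-walked)
i=17 'd': node 1→2
i=18 'b': node 2→7  emit P1@[18:18]
i=19 'a': node 7→8  emit P2@[16:19]
i=20 'a': node 8→9  emit P3@[16:20]
i=21 'b': node 9→6 (fail-walked)  emit P1@[21:21]
i=22 'd': node 6→1 (fail-walked)
i=23 'd': node 1→2
i=24 'b': node 2→7  emit P1@[24:24]
i=25 'a': node 7→8  emit P2@[22:25]
i=26 'b': node 8→6 (fail-walked)  emit P1@[26:26]
i=27 'd': node 6→1 (fail-walked)
i=28 'd': node 1→2
i=29 'b': node 2→7  emit P1@[29:29]
i=30 'a': node 7→8  emit P2@[27:30]
i=31 'a': node 8→9  emit P3@[27:31]
i=32 'd': node 9→1 (fail-walked)
i=33 'a': node 1→17  emit P6@[32:33]
i=34 'd': node 17→1 (fail-walked)
i=35 'a': node 1→17  emit P6@[34:35]
i=36 'b': node 17→6 (fail-walked)  emit P1@[36:36]
i=37 'd': node 6→1 (fail-walked)
i=38 'a': node 1→17  emit P6@[37:38]
i=39 'a': node 17→0 (fail-walked)
i=40 'd': node 0→1
i=41 'd': node 1→2
i=42 'a': node 2→10  emit P4@[40:42],P6@[41:42]
i=43 'd': node 10→1 (fail-walked)
i=44 'd': node 1→2
i=45 'b': node 2→7  emit P1@[45:45]
i=46 'a': node 7→8  emit P2@[43:46]
i=47 'a': node 8→9  emit P3@[43:47]
i=48 'd': node 9→1 (fail-walked)
i=49 'd': node 1→2
i=50 'c': node 2→3
i=51 'c': node 3→4
i=52 'b': node 4→5  emit P0@[48:52],P1@[52:52]
i=53 'b': node 5→6 (fail-walked)  emit P1@[53:53]
i=54 'b': node 6→6 (fail-walked)  emit P1@[54:54]
i=55 'b': node 6→6 (fail-walked)  emit P1@[55:55]
i=56 'a': node 6→0 (fail-walked)
i=57 'a': node 0→0
i=58 'a': node 0→0
i=59 'd': node 0→1
i=60 'a': node 1→17  emit P6@[59:60]
i=61 'b': node 17→6 (fail-walked)  emit P1@[61:61]
i=62 'c': node 6→11 (fail-walked)
i=63 'b': node 11→6 (fail-walked)  emit P1@[63:63]

All matches (sorted): [[3,1],[4,2],[9,0],[9,1],[13,1],[14,2],[15,3],[18,1],[19,2],[20,3],[21,1],[24,1],[25,2],[26,1],[29,1],[30,2],[31,3],[33,6],[35,6],[36,1],[38,6],[42,4],[42,6],[45,1],[46,2],[47,3],[52,0],[52,1],[53,1],[54,1],[55,1],[60,6],[61,1],[63,1]]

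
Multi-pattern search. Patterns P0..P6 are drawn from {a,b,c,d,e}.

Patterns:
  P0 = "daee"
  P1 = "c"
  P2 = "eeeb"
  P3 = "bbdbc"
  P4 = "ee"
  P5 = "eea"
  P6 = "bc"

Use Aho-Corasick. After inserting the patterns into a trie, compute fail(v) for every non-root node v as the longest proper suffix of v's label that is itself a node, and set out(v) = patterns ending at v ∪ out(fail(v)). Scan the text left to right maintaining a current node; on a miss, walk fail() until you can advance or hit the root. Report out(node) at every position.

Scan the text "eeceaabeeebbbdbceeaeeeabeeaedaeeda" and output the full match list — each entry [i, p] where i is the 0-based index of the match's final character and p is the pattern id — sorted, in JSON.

Build:
Trie (insert patterns):
  0='ε' goto b→10 c→5 d→1 e→6
  1='d' goto a→2
  2='da' goto e→3
  3='dae' goto e→4
  4='daee' goto ·  ←P0
  5='c' goto ·  ←P1
  6='e' goto e→7
  7='ee' goto a→15 e→8  ←P4
  8='eee' goto b→9
  9='eeeb' goto ·  ←P2
  10='b' goto b→11 c→16
  11='bb' goto d→12
  12='bbd' goto b→13
  13='bbdb' goto c→14
  14='bbdbc' goto ·  ←P3
  15='eea' goto ·  ←P5
  16='bc' goto ·  ←P6

BFS fail/out derivation:
  fail(1) 'd': from fail(0)=0 chase 'd': 0 ⇒ 0;  out=∅∪out(0)=∅
  fail(5) 'c': from fail(0)=0 chase 'c': 0 ⇒ 0;  out={1}∪out(0)={1}
  fail(6) 'e': from fail(0)=0 chase 'e': 0 ⇒ 0;  out=∅∪out(0)=∅
  fail(10) 'b': from fail(0)=0 chase 'b': 0 ⇒ 0;  out=∅∪out(0)=∅
  fail(2) 'da': from fail(1)=0 chase 'a': 0 ⇒ 0;  out=∅∪out(0)=∅
  fail(7) 'ee': from fail(6)=0 chase 'e': 0 ⇒ 6;  out={4}∪out(6)={4}
  fail(11) 'bb': from fail(10)=0 chase 'b': 0 ⇒ 10;  out=∅∪out(10)=∅
  fail(16) 'bc': from fail(10)=0 chase 'c': 0 ⇒ 5;  out={6}∪out(5)={1,6}
  fail(3) 'dae': from fail(2)=0 chase 'e': 0 ⇒ 6;  out=∅∪out(6)=∅
  fail(8) 'eee': from fail(7)=6 chase 'e': 6 ⇒ 7;  out=∅∪out(7)={4}
  fail(12) 'bbd': from fail(11)=10 chase 'd': 10→0 ⇒ 1;  out=∅∪out(1)=∅
  fail(15) 'eea': from fail(7)=6 chase 'a': 6→0 ⇒ 0;  out={5}∪out(0)={5}
  fail(4) 'daee': from fail(3)=6 chase 'e': 6 ⇒ 7;  out={0}∪out(7)={0,4}
  fail(9) 'eeeb': from fail(8)=7 chase 'b': 7→6→0 ⇒ 10;  out={2}∪out(10)={2}
  fail(13) 'bbdb': from fail(12)=1 chase 'b': 1→0 ⇒ 10;  out=∅∪out(10)=∅
  fail(14) 'bbdbc': from fail(13)=10 chase 'c': 10 ⇒ 16;  out={3}∪out(16)={1,3,6}

Run:
i=0 'e': node 0→6
i=1 'e': node 6→7  → match P4@[0:1]
i=2 'c': node 7→5 (fail-walked)  → match P1@[2:2]
i=3 'e': node 5→6 (fail-walked)
i=4 'a': node 6→0 (fail-walked)
i=5 'a': node 0→0
i=6 'b': node 0→10
i=7 'e': node 10→6 (fail-walked)
i=8 'e': node 6→7  → match P4@[7:8]
i=9 'e': node 7→8  → match P4@[8:9]
i=10 'b': node 8→9  → match P2@[7:10]
i=11 'b': node 9→11 (fail-walked)
i=12 'b': node 11→11 (fail-walked)
i=13 'd': node 11→12
i=14 'b': node 12→13
i=15 'c': node 13→14  → match P1@[15:15],P3@[11:15],P6@[14:15]
i=16 'e': node 14→6 (fail-walked)
i=17 'e': node 6→7  → match P4@[16:17]
i=18 'a': node 7→15  → match P5@[16:18]
i=19 'e': node 15→6 (fail-walked)
i=20 'e': node 6→7  → match P4@[19:20]
i=21 'e': node 7→8  → match P4@[20:21]
i=22 'a': node 8→15 (fail-walked)  → match P5@[20:22]
i=23 'b': node 15→10 (fail-walked)
i=24 'e': node 10→6 (fail-walked)
i=25 'e': node 6→7  → match P4@[24:25]
i=26 'a': node 7→15  → match P5@[24:26]
i=27 'e': node 15→6 (fail-walked)
i=28 'd': node 6→1 (fail-walked)
i=29 'a': node 1→2
i=30 'e': node 2→3
i=31 'e': node 3→4  → match P0@[28:31],P4@[30:31]
i=32 'd': node 4→1 (fail-walked)
i=33 'a': node 1→2

Result: [[1,4],[2,1],[8,4],[9,4],[10,2],[15,1],[15,3],[15,6],[17,4],[18,5],[20,4],[21,4],[22,5],[25,4],[26,5],[31,0],[31,4]]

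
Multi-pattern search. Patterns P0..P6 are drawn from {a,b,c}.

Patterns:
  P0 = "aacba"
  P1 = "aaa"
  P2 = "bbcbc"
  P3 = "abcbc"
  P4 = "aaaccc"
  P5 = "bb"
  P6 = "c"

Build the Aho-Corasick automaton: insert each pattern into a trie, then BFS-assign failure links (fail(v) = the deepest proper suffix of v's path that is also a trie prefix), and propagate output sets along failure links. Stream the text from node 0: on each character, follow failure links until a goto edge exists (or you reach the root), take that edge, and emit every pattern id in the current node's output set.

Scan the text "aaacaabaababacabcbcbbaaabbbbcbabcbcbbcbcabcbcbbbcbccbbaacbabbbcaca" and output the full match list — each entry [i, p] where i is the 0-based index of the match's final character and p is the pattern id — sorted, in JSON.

Build:
Trie nodes:
  0='ε' goto a→1 b→7 c→19
  1='a' goto a→2 b→12
  2='aa' goto a→6 c→3
  3='aac' goto b→4
  4='aacb' goto a→5
  5='aacba' goto ·  ←P0
  6='aaa' goto c→16  ←P1
  7='b' goto b→8
  8='bb' goto c→9  ←P5
  9='bbc' goto b→10
  10='bbcb' goto c→11
  11='bbcbc' goto ·  ←P2
  12='ab' goto c→13
  13='abc' goto b→14
  14='abcb' goto c→15
  15='abcbc' goto ·  ←P3
  16='aaac' goto c→17
  17='aaacc' goto c→18
  18='aaaccc' goto ·  ←P4
  19='c' goto ·  ←P6

BFS fail/out derivation:
  fail(1) 'a': from fail(0)=0 chase 'a': 0 ⇒ 0;  out=∅∪out(0)=∅
  fail(7) 'b': from fail(0)=0 chase 'b': 0 ⇒ 0;  out=∅∪out(0)=∅
  fail(19) 'c': from fail(0)=0 chase 'c': 0 ⇒ 0;  out={6}∪out(0)={6}
  fail(2) 'aa': from fail(1)=0 chase 'a': 0 ⇒ 1;  out=∅∪out(1)=∅
  fail(8) 'bb': from fail(7)=0 chase 'b': 0 ⇒ 7;  out={5}∪out(7)={5}
  fail(12) 'ab': from fail(1)=0 chase 'b': 0 ⇒ 7;  out=∅∪out(7)=∅
  fail(3) 'aac': from fail(2)=1 chase 'c': 1→0 ⇒ 19;  out=∅∪out(19)={6}
  fail(6) 'aaa': from fail(2)=1 chase 'a': 1 ⇒ 2;  out={1}∪out(2)={1}
  fail(9) 'bbc': from fail(8)=7 chase 'c': 7→0 ⇒ 19;  out=∅∪out(19)={6}
  fail(13) 'abc': from fail(12)=7 chase 'c': 7→0 ⇒ 19;  out=∅∪out(19)={6}
  fail(4) 'aacb': from fail(3)=19 chase 'b': 19→0 ⇒ 7;  out=∅∪out(7)=∅
  fail(10) 'bbcb': from fail(9)=19 chase 'b': 19→0 ⇒ 7;  out=∅∪out(7)=∅
  fail(14) 'abcb': from fail(13)=19 chase 'b': 19→0 ⇒ 7;  out=∅∪out(7)=∅
  fail(16) 'aaac': from fail(6)=2 chase 'c': 2 ⇒ 3;  out=∅∪out(3)={6}
  fail(5) 'aacba': from fail(4)=7 chase 'a': 7→0 ⇒ 1;  out={0}∪out(1)={0}
  fail(11) 'bbcbc': from fail(10)=7 chase 'c': 7→0 ⇒ 19;  out={2}∪out(19)={2,6}
  fail(15) 'abcbc': from fail(14)=7 chase 'c': 7→0 ⇒ 19;  out={3}∪out(19)={3,6}
  fail(17) 'aaacc': from fail(16)=3 chase 'c': 3→19→0 ⇒ 19;  out=∅∪out(19)={6}
  fail(18) 'aaaccc': from fail(17)=19 chase 'c': 19→0 ⇒ 19;  out={4}∪out(19)={4,6}

Text stream:
pos 0 'a': at 1
pos 1 'a': at 2
pos 2 'a': at 6  ** P1@[0:2]
pos 3 'c': at 16  ** P6@[3:3]
pos 4 'a': at 1 (via fail)
pos 5 'a': at 2
pos 6 'b': at 12 (via fail)
pos 7 'a': at 1 (via fail)
pos 8 'a': at 2
pos 9 'b': at 12 (via fail)
pos 10 'a': at 1 (via fail)
pos 11 'b': at 12
pos 12 'a': at 1 (via fail)
pos 13 'c': at 19 (via fail)  ** P6@[13:13]
pos 14 'a': at 1 (via fail)
pos 15 'b': at 12
pos 16 'c': at 13  ** P6@[16:16]
pos 17 'b': at 14
pos 18 'c': at 15  ** P3@[14:18],P6@[18:18]
pos 19 'b': at 7 (via fail)
pos 20 'b': at 8  ** P5@[19:20]
pos 21 'a': at 1 (via fail)
pos 22 'a': at 2
pos 23 'a': at 6  ** P1@[21:23]
pos 24 'b': at 12 (via fail)
pos 25 'b': at 8 (via fail)  ** P5@[24:25]
pos 26 'b': at 8 (via fail)  ** P5@[25:26]
pos 27 'b': at 8 (via fail)  ** P5@[26:27]
pos 28 'c': at 9  ** P6@[28:28]
pos 29 'b': at 10
pos 30 'a': at 1 (via fail)
pos 31 'b': at 12
pos 32 'c': at 13  ** P6@[32:32]
pos 33 'b': at 14
pos 34 'c': at 15  ** P3@[30:34],P6@[34:34]
pos 35 'b': at 7 (via fail)
pos 36 'b': at 8  ** P5@[35:36]
pos 37 'c': at 9  ** P6@[37:37]
pos 38 'b': at 10
pos 39 'c': at 11  ** P2@[35:39],P6@[39:39]
pos 40 'a': at 1 (via fail)
pos 41 'b': at 12
pos 42 'c': at 13  ** P6@[42:42]
pos 43 'b': at 14
pos 44 'c': at 15  ** P3@[40:44],P6@[44:44]
pos 45 'b': at 7 (via fail)
pos 46 'b': at 8  ** P5@[45:46]
pos 47 'b': at 8 (via fail)  ** P5@[46:47]
pos 48 'c': at 9  ** P6@[48:48]
pos 49 'b': at 10
pos 50 'c': at 11  ** P2@[46:50],P6@[50:50]
pos 51 'c': at 19 (via fail)  ** P6@[51:51]
pos 52 'b': at 7 (via fail)
pos 53 'b': at 8  ** P5@[52:53]
pos 54 'a': at 1 (via fail)
pos 55 'a': at 2
pos 56 'c': at 3  ** P6@[56:56]
pos 57 'b': at 4
pos 58 'a': at 5  ** P0@[54:58]
pos 59 'b': at 12 (via fail)
pos 60 'b': at 8 (via fail)  ** P5@[59:60]
pos 61 'b': at 8 (via fail)  ** P5@[60:61]
pos 62 'c': at 9  ** P6@[62:62]
pos 63 'a': at 1 (via fail)
pos 64 'c': at 19 (via fail)  ** P6@[64:64]
pos 65 'a': at 1 (via fail)

Result: [[2,1],[3,6],[13,6],[16,6],[18,3],[18,6],[20,5],[23,1],[25,5],[26,5],[27,5],[28,6],[32,6],[34,3],[34,6],[36,5],[37,6],[39,2],[39,6],[42,6],[44,3],[44,6],[46,5],[47,5],[48,6],[50,2],[50,6],[51,6],[53,5],[56,6],[58,0],[60,5],[61,5],[62,6],[64,6]]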